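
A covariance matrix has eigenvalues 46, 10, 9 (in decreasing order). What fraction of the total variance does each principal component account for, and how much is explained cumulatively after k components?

Step 1 — total variance = trace(Sigma) = Σ λ_i = 46 + 10 + 9 = 65.

Step 2 — fraction explained by component i = λ_i / Σ λ:
  PC1: 46/65 = 0.7077
  PC2: 10/65 = 0.1538
  PC3: 9/65 = 0.1385

Step 3 — cumulative fraction after k components = (λ_1 + ... + λ_k) / Σ λ:
  k = 1: 46/65 = 0.7077
  k = 2: (46 + 10)/65 = 56/65 = 0.8615
  k = 3: (46 + 10 + 9)/65 = 65/65 = 1

Summary (fraction, with percent):

explained: PC1 0.7077 (70.77%), PC2 0.1538 (15.38%), PC3 0.1385 (13.85%);  cumulative: 0.7077, 0.8615, 1


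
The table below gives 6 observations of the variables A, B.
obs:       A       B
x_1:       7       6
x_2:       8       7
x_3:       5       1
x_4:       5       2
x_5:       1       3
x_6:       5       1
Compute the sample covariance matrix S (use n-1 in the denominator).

Step 1 — column means:
  mean(A) = (7 + 8 + 5 + 5 + 1 + 5) / 6 = 31/6 = 5.1667
  mean(B) = (6 + 7 + 1 + 2 + 3 + 1) / 6 = 20/6 = 3.3333

Step 2 — sample covariance S[i,j] = (1/(n-1)) · Σ_k (x_{k,i} - mean_i) · (x_{k,j} - mean_j), with n-1 = 5.
  S[A,A] = ((1.8333)·(1.8333) + (2.8333)·(2.8333) + (-0.1667)·(-0.1667) + (-0.1667)·(-0.1667) + (-4.1667)·(-4.1667) + (-0.1667)·(-0.1667)) / 5 = 28.8333/5 = 5.7667
  S[A,B] = ((1.8333)·(2.6667) + (2.8333)·(3.6667) + (-0.1667)·(-2.3333) + (-0.1667)·(-1.3333) + (-4.1667)·(-0.3333) + (-0.1667)·(-2.3333)) / 5 = 17.6667/5 = 3.5333
  S[B,B] = ((2.6667)·(2.6667) + (3.6667)·(3.6667) + (-2.3333)·(-2.3333) + (-1.3333)·(-1.3333) + (-0.3333)·(-0.3333) + (-2.3333)·(-2.3333)) / 5 = 33.3333/5 = 6.6667

S is symmetric (S[j,i] = S[i,j]). Assembling:

S = [[5.7667, 3.5333],
 [3.5333, 6.6667]]


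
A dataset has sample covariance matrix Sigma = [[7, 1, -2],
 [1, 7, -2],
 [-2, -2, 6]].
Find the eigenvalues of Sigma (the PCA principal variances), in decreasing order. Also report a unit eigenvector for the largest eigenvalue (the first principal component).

Step 1 — characteristic polynomial p(λ) = det(λI - Sigma) = λ³ - tr·λ² + c_1·λ - det, where tr = trace, c_1 = sum of the principal 2×2 minors, det = det(Sigma):
  tr = 7 + 7 + 6 = 20,
  c_1 = (7·7 - (1)²) + (7·6 - (-2)²) + (7·6 - (-2)²) = 48 + 38 + 38 = 124,
  det = 7·(7·6 - (-2)²) - (1)·((1)·6 - (-2)·(-2)) + (-2)·((1)·(-2) - 7·(-2)) = 7·(38) - (1)·(2) + (-2)·(12) = 240.
  So p(λ) = λ³ - 20λ² + 124λ - 240.
Step 2 — look for an integer root (rational root theorem: any rational root is an integer divisor of 240). Testing λ = 4:
  p(4) = 64 - 320 + 496 - 240 = 0  ✓
  Dividing out (λ - 4): p(λ) = (λ - 4)(λ² - 16λ + 60).
Step 3 — remaining eigenvalues from the quadratic λ² - 16λ + 60 = 0:
  Δ = 16² - 4·60 = 256 - 240 = 16,  λ = (16 ± √16)/2 = (16 ± 4)/2 = 10 or 6.
  Sorted: λ_1 = 10,  λ_2 = 6,  λ_3 = 4  (check: sum = 20 = tr ✓).

Step 4 — unit eigenvector for λ_1 = 10: v spans the null space of (Sigma - λ_1 I), whose rows are
  r_1 = (-3, 1, -2),  r_2 = (1, -3, -2),  r_3 = (-2, -2, -4).
  v is orthogonal to every row, so take v ∝ r_1 × r_2 = ((1)·(-2) - (-2)·(-3), (-2)·(1) - (-3)·(-2), (-3)·(-3) - (1)·(1)) = (-8, -8, 8).
  Rescale (divide by 8; multiply by -1 so the first nonzero entry is positive): u = (1, 1, -1).
  ||u|| = √((1)² + (1)² + (-1)²) = √(3) ≈ 1.7321,  v_1 = u/||u|| ≈ (0.5774, 0.5774, -0.5774) (||v_1|| = 1).

λ_1 = 10,  λ_2 = 6,  λ_3 = 4;  v_1 ≈ (0.5774, 0.5774, -0.5774)


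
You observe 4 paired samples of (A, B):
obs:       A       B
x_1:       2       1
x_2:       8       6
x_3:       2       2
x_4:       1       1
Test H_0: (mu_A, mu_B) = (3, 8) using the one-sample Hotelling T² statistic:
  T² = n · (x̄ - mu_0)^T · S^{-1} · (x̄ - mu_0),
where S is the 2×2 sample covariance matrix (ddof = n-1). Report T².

Step 1 — sample mean vector:
  mean(A) = (2 + 8 + 2 + 1) / 4 = 13/4 = 3.25
  mean(B) = (1 + 6 + 2 + 1) / 4 = 10/4 = 2.5
  x̄ = (3.25, 2.5),  deviation x̄ - mu_0 = (3.25, 2.5) - (3, 8) = (0.25, -5.5).

Step 2 — sample covariance matrix, S[i,j] = (1/(n-1)) · Σ_k (x_{k,i} - mean_i) · (x_{k,j} - mean_j), divisor n-1 = 3:
  S[A,A] = ((-1.25)·(-1.25) + (4.75)·(4.75) + (-1.25)·(-1.25) + (-2.25)·(-2.25)) / 3 = 30.75/3 = 10.25
  S[A,B] = ((-1.25)·(-1.5) + (4.75)·(3.5) + (-1.25)·(-0.5) + (-2.25)·(-1.5)) / 3 = 22.5/3 = 7.5
  S[B,B] = ((-1.5)·(-1.5) + (3.5)·(3.5) + (-0.5)·(-0.5) + (-1.5)·(-1.5)) / 3 = 17/3 = 5.6667
  S = [[10.25, 7.5],
 [7.5, 5.6667]].

Step 3 — invert S. det(S) = 10.25·5.6667 - (7.5)² = 1.8333.
  S^{-1} = (1/det) · [[d, -b], [-b, a]] = [[3.0909, -4.0909],
 [-4.0909, 5.5909]].

Step 4 — quadratic form (x̄ - mu_0)^T · S^{-1} · (x̄ - mu_0):
  S^{-1} · (x̄ - mu_0) = (23.2727, -31.7727),
  (x̄ - mu_0)^T · [...] = (0.25)·(23.2727) + (-5.5)·(-31.7727) = 180.5682.

Step 5 — scale by n: T² = 4 · 180.5682 = 722.2727.

T² ≈ 722.2727


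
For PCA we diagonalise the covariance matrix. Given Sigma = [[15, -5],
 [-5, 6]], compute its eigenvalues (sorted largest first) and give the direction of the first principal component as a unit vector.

Step 1 — characteristic polynomial of 2×2 Sigma:
  det(Sigma - λI) = λ² - trace · λ + det = 0.
  trace = 15 + 6 = 21, det = 15·6 - (-5)² = 65.
Step 2 — discriminant:
  Δ = trace² - 4·det = 441 - 260 = 181.
Step 3 — eigenvalues:
  λ = (trace ± √Δ)/2 = (21 ± 13.4536)/2,
  λ_1 = 17.2268,  λ_2 = 3.7732.

Step 4 — unit eigenvector for λ_1: solve (Sigma - λ_1 I)v = 0. First row:
  (15 - 17.2268)·v_x + (-5)·v_y = 0, i.e. (-2.2268)·v_x + (-5)·v_y = 0,
  so v ∝ (b, λ_1 - a) = (-5, 2.2268); multiply by -1 so the first entry is positive: u = (5, -2.2268).
  ||u|| = √((5)² + (-2.2268)²) = √(29.9587) ≈ 5.4735,
  v_1 = u/||u|| ≈ (0.9135, -0.4068) (||v_1|| = 1).

λ_1 = 17.2268,  λ_2 = 3.7732;  v_1 ≈ (0.9135, -0.4068)


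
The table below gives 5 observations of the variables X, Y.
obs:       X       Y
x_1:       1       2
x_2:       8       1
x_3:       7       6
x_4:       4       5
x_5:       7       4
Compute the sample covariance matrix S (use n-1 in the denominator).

Step 1 — column means:
  mean(X) = (1 + 8 + 7 + 4 + 7) / 5 = 27/5 = 5.4
  mean(Y) = (2 + 1 + 6 + 5 + 4) / 5 = 18/5 = 3.6

Step 2 — sample covariance S[i,j] = (1/(n-1)) · Σ_k (x_{k,i} - mean_i) · (x_{k,j} - mean_j), with n-1 = 4.
  S[X,X] = ((-4.4)·(-4.4) + (2.6)·(2.6) + (1.6)·(1.6) + (-1.4)·(-1.4) + (1.6)·(1.6)) / 4 = 33.2/4 = 8.3
  S[X,Y] = ((-4.4)·(-1.6) + (2.6)·(-2.6) + (1.6)·(2.4) + (-1.4)·(1.4) + (1.6)·(0.4)) / 4 = 2.8/4 = 0.7
  S[Y,Y] = ((-1.6)·(-1.6) + (-2.6)·(-2.6) + (2.4)·(2.4) + (1.4)·(1.4) + (0.4)·(0.4)) / 4 = 17.2/4 = 4.3

S is symmetric (S[j,i] = S[i,j]). Assembling:

S = [[8.3, 0.7],
 [0.7, 4.3]]


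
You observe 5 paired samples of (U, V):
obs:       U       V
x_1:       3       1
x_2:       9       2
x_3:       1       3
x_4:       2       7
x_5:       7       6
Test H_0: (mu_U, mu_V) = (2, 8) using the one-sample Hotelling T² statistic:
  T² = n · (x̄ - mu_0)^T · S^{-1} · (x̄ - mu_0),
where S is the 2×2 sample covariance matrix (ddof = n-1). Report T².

Step 1 — sample mean vector:
  mean(U) = (3 + 9 + 1 + 2 + 7) / 5 = 22/5 = 4.4
  mean(V) = (1 + 2 + 3 + 7 + 6) / 5 = 19/5 = 3.8
  x̄ = (4.4, 3.8),  deviation x̄ - mu_0 = (4.4, 3.8) - (2, 8) = (2.4, -4.2).

Step 2 — sample covariance matrix, S[i,j] = (1/(n-1)) · Σ_k (x_{k,i} - mean_i) · (x_{k,j} - mean_j), divisor n-1 = 4:
  S[U,U] = ((-1.4)·(-1.4) + (4.6)·(4.6) + (-3.4)·(-3.4) + (-2.4)·(-2.4) + (2.6)·(2.6)) / 4 = 47.2/4 = 11.8
  S[U,V] = ((-1.4)·(-2.8) + (4.6)·(-1.8) + (-3.4)·(-0.8) + (-2.4)·(3.2) + (2.6)·(2.2)) / 4 = -3.6/4 = -0.9
  S[V,V] = ((-2.8)·(-2.8) + (-1.8)·(-1.8) + (-0.8)·(-0.8) + (3.2)·(3.2) + (2.2)·(2.2)) / 4 = 26.8/4 = 6.7
  S = [[11.8, -0.9],
 [-0.9, 6.7]].

Step 3 — invert S. det(S) = 11.8·6.7 - (-0.9)² = 78.25.
  S^{-1} = (1/det) · [[d, -b], [-b, a]] = [[0.0856, 0.0115],
 [0.0115, 0.1508]].

Step 4 — quadratic form (x̄ - mu_0)^T · S^{-1} · (x̄ - mu_0):
  S^{-1} · (x̄ - mu_0) = (0.1572, -0.6058),
  (x̄ - mu_0)^T · [...] = (2.4)·(0.1572) + (-4.2)·(-0.6058) = 2.9214.

Step 5 — scale by n: T² = 5 · 2.9214 = 14.607.

T² ≈ 14.607


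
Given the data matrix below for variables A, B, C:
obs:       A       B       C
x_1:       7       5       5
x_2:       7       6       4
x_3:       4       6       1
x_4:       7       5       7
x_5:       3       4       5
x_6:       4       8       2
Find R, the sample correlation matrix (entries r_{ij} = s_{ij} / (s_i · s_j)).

Step 1 — column means:
  mean(A) = (7 + 7 + 4 + 7 + 3 + 4) / 6 = 32/6 = 5.3333
  mean(B) = (5 + 6 + 6 + 5 + 4 + 8) / 6 = 34/6 = 5.6667
  mean(C) = (5 + 4 + 1 + 7 + 5 + 2) / 6 = 24/6 = 4

Step 2 — sample variances and covariances s[i,j] = (1/(n-1)) · Σ_k (x_{k,i} - mean_i) · (x_{k,j} - mean_j), with n-1 = 5:
  s[A,A] = ((1.6667)·(1.6667) + (1.6667)·(1.6667) + (-1.3333)·(-1.3333) + (1.6667)·(1.6667) + (-2.3333)·(-2.3333) + (-1.3333)·(-1.3333)) / 5 = 17.3333/5 = 3.4667
  s[A,B] = ((1.6667)·(-0.6667) + (1.6667)·(0.3333) + (-1.3333)·(0.3333) + (1.6667)·(-0.6667) + (-2.3333)·(-1.6667) + (-1.3333)·(2.3333)) / 5 = -1.3333/5 = -0.2667
  s[A,C] = ((1.6667)·(1) + (1.6667)·(0) + (-1.3333)·(-3) + (1.6667)·(3) + (-2.3333)·(1) + (-1.3333)·(-2)) / 5 = 11/5 = 2.2
  s[B,B] = ((-0.6667)·(-0.6667) + (0.3333)·(0.3333) + (0.3333)·(0.3333) + (-0.6667)·(-0.6667) + (-1.6667)·(-1.6667) + (2.3333)·(2.3333)) / 5 = 9.3333/5 = 1.8667
  s[B,C] = ((-0.6667)·(1) + (0.3333)·(0) + (0.3333)·(-3) + (-0.6667)·(3) + (-1.6667)·(1) + (2.3333)·(-2)) / 5 = -10/5 = -2
  s[C,C] = ((1)·(1) + (0)·(0) + (-3)·(-3) + (3)·(3) + (1)·(1) + (-2)·(-2)) / 5 = 24/5 = 4.8
  Sample standard deviations s_i = √(s[i,i]):
  s(A) = √(3.4667) = 1.8619
  s(B) = √(1.8667) = 1.3663
  s(C) = √(4.8) = 2.1909

Step 3 — r_{ij} = s_{ij} / (s_i · s_j):
  r[A,A] = 1 (diagonal).
  r[A,B] = -0.2667 / (1.8619 · 1.3663) = -0.2667 / 2.5438 = -0.1048
  r[A,C] = 2.2 / (1.8619 · 2.1909) = 2.2 / 4.0792 = 0.5393
  r[B,B] = 1 (diagonal).
  r[B,C] = -2 / (1.3663 · 2.1909) = -2 / 2.9933 = -0.6682
  r[C,C] = 1 (diagonal).

R is symmetric with unit diagonal. Assembling:

R = [[1, -0.1048, 0.5393],
 [-0.1048, 1, -0.6682],
 [0.5393, -0.6682, 1]]


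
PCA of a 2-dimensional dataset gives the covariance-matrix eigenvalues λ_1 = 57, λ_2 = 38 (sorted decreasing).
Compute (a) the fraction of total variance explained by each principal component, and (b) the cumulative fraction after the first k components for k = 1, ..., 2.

Step 1 — total variance = trace(Sigma) = Σ λ_i = 57 + 38 = 95.

Step 2 — fraction explained by component i = λ_i / Σ λ:
  PC1: 57/95 = 0.6
  PC2: 38/95 = 0.4

Step 3 — cumulative fraction after k components = (λ_1 + ... + λ_k) / Σ λ:
  k = 1: 57/95 = 0.6
  k = 2: (57 + 38)/95 = 95/95 = 1

Summary (fraction, with percent):

explained: PC1 0.6 (60%), PC2 0.4 (40%);  cumulative: 0.6, 1


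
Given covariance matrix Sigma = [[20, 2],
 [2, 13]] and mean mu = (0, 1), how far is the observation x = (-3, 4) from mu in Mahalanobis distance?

Step 1 — centre the observation: (x - mu) = (-3, 3).

Step 2 — invert Sigma. det(Sigma) = 20·13 - (2)² = 256.
  Sigma^{-1} = (1/det) · [[d, -b], [-b, a]] = [[0.0508, -0.0078],
 [-0.0078, 0.0781]].

Step 3 — form the quadratic (x - mu)^T · Sigma^{-1} · (x - mu):
  Sigma^{-1} · (x - mu) = (-0.1758, 0.2578).
  (x - mu)^T · [Sigma^{-1} · (x - mu)] = (-3)·(-0.1758) + (3)·(0.2578) = 1.3008.

Step 4 — take square root: d = √(1.3008) ≈ 1.1405.

d(x, mu) = √(1.3008) ≈ 1.1405


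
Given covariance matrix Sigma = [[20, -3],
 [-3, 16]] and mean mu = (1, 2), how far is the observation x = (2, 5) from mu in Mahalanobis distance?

Step 1 — centre the observation: (x - mu) = (1, 3).

Step 2 — invert Sigma. det(Sigma) = 20·16 - (-3)² = 311.
  Sigma^{-1} = (1/det) · [[d, -b], [-b, a]] = [[0.0514, 0.0096],
 [0.0096, 0.0643]].

Step 3 — form the quadratic (x - mu)^T · Sigma^{-1} · (x - mu):
  Sigma^{-1} · (x - mu) = (0.0804, 0.2026).
  (x - mu)^T · [Sigma^{-1} · (x - mu)] = (1)·(0.0804) + (3)·(0.2026) = 0.6881.

Step 4 — take square root: d = √(0.6881) ≈ 0.8295.

d(x, mu) = √(0.6881) ≈ 0.8295


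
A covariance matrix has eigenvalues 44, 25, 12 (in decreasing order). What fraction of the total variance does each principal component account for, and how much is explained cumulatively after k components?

Step 1 — total variance = trace(Sigma) = Σ λ_i = 44 + 25 + 12 = 81.

Step 2 — fraction explained by component i = λ_i / Σ λ:
  PC1: 44/81 = 0.5432
  PC2: 25/81 = 0.3086
  PC3: 12/81 = 0.1481

Step 3 — cumulative fraction after k components = (λ_1 + ... + λ_k) / Σ λ:
  k = 1: 44/81 = 0.5432
  k = 2: (44 + 25)/81 = 69/81 = 0.8519
  k = 3: (44 + 25 + 12)/81 = 81/81 = 1

Summary (fraction, with percent):

explained: PC1 0.5432 (54.32%), PC2 0.3086 (30.86%), PC3 0.1481 (14.81%);  cumulative: 0.5432, 0.8519, 1


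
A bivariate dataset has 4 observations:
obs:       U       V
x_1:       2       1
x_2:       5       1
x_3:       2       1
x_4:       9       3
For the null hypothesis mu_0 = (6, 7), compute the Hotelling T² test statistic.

Step 1 — sample mean vector:
  mean(U) = (2 + 5 + 2 + 9) / 4 = 18/4 = 4.5
  mean(V) = (1 + 1 + 1 + 3) / 4 = 6/4 = 1.5
  x̄ = (4.5, 1.5),  deviation x̄ - mu_0 = (4.5, 1.5) - (6, 7) = (-1.5, -5.5).

Step 2 — sample covariance matrix, S[i,j] = (1/(n-1)) · Σ_k (x_{k,i} - mean_i) · (x_{k,j} - mean_j), divisor n-1 = 3:
  S[U,U] = ((-2.5)·(-2.5) + (0.5)·(0.5) + (-2.5)·(-2.5) + (4.5)·(4.5)) / 3 = 33/3 = 11
  S[U,V] = ((-2.5)·(-0.5) + (0.5)·(-0.5) + (-2.5)·(-0.5) + (4.5)·(1.5)) / 3 = 9/3 = 3
  S[V,V] = ((-0.5)·(-0.5) + (-0.5)·(-0.5) + (-0.5)·(-0.5) + (1.5)·(1.5)) / 3 = 3/3 = 1
  S = [[11, 3],
 [3, 1]].

Step 3 — invert S. det(S) = 11·1 - (3)² = 2.
  S^{-1} = (1/det) · [[d, -b], [-b, a]] = [[0.5, -1.5],
 [-1.5, 5.5]].

Step 4 — quadratic form (x̄ - mu_0)^T · S^{-1} · (x̄ - mu_0):
  S^{-1} · (x̄ - mu_0) = (7.5, -28),
  (x̄ - mu_0)^T · [...] = (-1.5)·(7.5) + (-5.5)·(-28) = 142.75.

Step 5 — scale by n: T² = 4 · 142.75 = 571.

T² ≈ 571


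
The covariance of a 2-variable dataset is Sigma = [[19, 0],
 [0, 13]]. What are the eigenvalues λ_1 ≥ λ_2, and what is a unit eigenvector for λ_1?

Step 1 — characteristic polynomial of 2×2 Sigma:
  det(Sigma - λI) = λ² - trace · λ + det = 0.
  trace = 19 + 13 = 32, det = 19·13 - (0)² = 247.
Step 2 — discriminant:
  Δ = trace² - 4·det = 1024 - 988 = 36.
Step 3 — eigenvalues:
  λ = (trace ± √Δ)/2 = (32 ± 6)/2,
  λ_1 = 19,  λ_2 = 13.

Step 4 — unit eigenvector for λ_1: Sigma is diagonal, so its eigenvectors are the coordinate axes. λ_1 = 19 is the diagonal entry on the first coordinate axis, hence
  v_1 = (1, 0) (||v_1|| = 1).

λ_1 = 19,  λ_2 = 13;  v_1 ≈ (1, 0)


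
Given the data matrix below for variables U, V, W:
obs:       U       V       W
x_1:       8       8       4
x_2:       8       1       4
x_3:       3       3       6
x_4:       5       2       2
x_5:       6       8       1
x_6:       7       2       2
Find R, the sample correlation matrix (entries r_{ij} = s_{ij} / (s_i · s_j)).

Step 1 — column means:
  mean(U) = (8 + 8 + 3 + 5 + 6 + 7) / 6 = 37/6 = 6.1667
  mean(V) = (8 + 1 + 3 + 2 + 8 + 2) / 6 = 24/6 = 4
  mean(W) = (4 + 4 + 6 + 2 + 1 + 2) / 6 = 19/6 = 3.1667

Step 2 — sample variances and covariances s[i,j] = (1/(n-1)) · Σ_k (x_{k,i} - mean_i) · (x_{k,j} - mean_j), with n-1 = 5:
  s[U,U] = ((1.8333)·(1.8333) + (1.8333)·(1.8333) + (-3.1667)·(-3.1667) + (-1.1667)·(-1.1667) + (-0.1667)·(-0.1667) + (0.8333)·(0.8333)) / 5 = 18.8333/5 = 3.7667
  s[U,V] = ((1.8333)·(4) + (1.8333)·(-3) + (-3.1667)·(-1) + (-1.1667)·(-2) + (-0.1667)·(4) + (0.8333)·(-2)) / 5 = 5/5 = 1
  s[U,W] = ((1.8333)·(0.8333) + (1.8333)·(0.8333) + (-3.1667)·(2.8333) + (-1.1667)·(-1.1667) + (-0.1667)·(-2.1667) + (0.8333)·(-1.1667)) / 5 = -5.1667/5 = -1.0333
  s[V,V] = ((4)·(4) + (-3)·(-3) + (-1)·(-1) + (-2)·(-2) + (4)·(4) + (-2)·(-2)) / 5 = 50/5 = 10
  s[V,W] = ((4)·(0.8333) + (-3)·(0.8333) + (-1)·(2.8333) + (-2)·(-1.1667) + (4)·(-2.1667) + (-2)·(-1.1667)) / 5 = -6/5 = -1.2
  s[W,W] = ((0.8333)·(0.8333) + (0.8333)·(0.8333) + (2.8333)·(2.8333) + (-1.1667)·(-1.1667) + (-2.1667)·(-2.1667) + (-1.1667)·(-1.1667)) / 5 = 16.8333/5 = 3.3667
  Sample standard deviations s_i = √(s[i,i]):
  s(U) = √(3.7667) = 1.9408
  s(V) = √(10) = 3.1623
  s(W) = √(3.3667) = 1.8348

Step 3 — r_{ij} = s_{ij} / (s_i · s_j):
  r[U,U] = 1 (diagonal).
  r[U,V] = 1 / (1.9408 · 3.1623) = 1 / 6.1373 = 0.1629
  r[U,W] = -1.0333 / (1.9408 · 1.8348) = -1.0333 / 3.5611 = -0.2902
  r[V,V] = 1 (diagonal).
  r[V,W] = -1.2 / (3.1623 · 1.8348) = -1.2 / 5.8023 = -0.2068
  r[W,W] = 1 (diagonal).

R is symmetric with unit diagonal. Assembling:

R = [[1, 0.1629, -0.2902],
 [0.1629, 1, -0.2068],
 [-0.2902, -0.2068, 1]]


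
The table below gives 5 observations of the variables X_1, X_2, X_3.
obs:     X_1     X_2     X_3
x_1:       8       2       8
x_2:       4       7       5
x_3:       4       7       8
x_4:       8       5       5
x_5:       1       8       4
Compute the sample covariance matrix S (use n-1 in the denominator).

Step 1 — column means:
  mean(X_1) = (8 + 4 + 4 + 8 + 1) / 5 = 25/5 = 5
  mean(X_2) = (2 + 7 + 7 + 5 + 8) / 5 = 29/5 = 5.8
  mean(X_3) = (8 + 5 + 8 + 5 + 4) / 5 = 30/5 = 6

Step 2 — sample covariance S[i,j] = (1/(n-1)) · Σ_k (x_{k,i} - mean_i) · (x_{k,j} - mean_j), with n-1 = 4.
  S[X_1,X_1] = ((3)·(3) + (-1)·(-1) + (-1)·(-1) + (3)·(3) + (-4)·(-4)) / 4 = 36/4 = 9
  S[X_1,X_2] = ((3)·(-3.8) + (-1)·(1.2) + (-1)·(1.2) + (3)·(-0.8) + (-4)·(2.2)) / 4 = -25/4 = -6.25
  S[X_1,X_3] = ((3)·(2) + (-1)·(-1) + (-1)·(2) + (3)·(-1) + (-4)·(-2)) / 4 = 10/4 = 2.5
  S[X_2,X_2] = ((-3.8)·(-3.8) + (1.2)·(1.2) + (1.2)·(1.2) + (-0.8)·(-0.8) + (2.2)·(2.2)) / 4 = 22.8/4 = 5.7
  S[X_2,X_3] = ((-3.8)·(2) + (1.2)·(-1) + (1.2)·(2) + (-0.8)·(-1) + (2.2)·(-2)) / 4 = -10/4 = -2.5
  S[X_3,X_3] = ((2)·(2) + (-1)·(-1) + (2)·(2) + (-1)·(-1) + (-2)·(-2)) / 4 = 14/4 = 3.5

S is symmetric (S[j,i] = S[i,j]). Assembling:

S = [[9, -6.25, 2.5],
 [-6.25, 5.7, -2.5],
 [2.5, -2.5, 3.5]]


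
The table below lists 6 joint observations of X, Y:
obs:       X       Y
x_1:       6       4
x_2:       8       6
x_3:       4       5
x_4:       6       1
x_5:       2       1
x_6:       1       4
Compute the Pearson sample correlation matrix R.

Step 1 — column means:
  mean(X) = (6 + 8 + 4 + 6 + 2 + 1) / 6 = 27/6 = 4.5
  mean(Y) = (4 + 6 + 5 + 1 + 1 + 4) / 6 = 21/6 = 3.5

Step 2 — sample variances and covariances s[i,j] = (1/(n-1)) · Σ_k (x_{k,i} - mean_i) · (x_{k,j} - mean_j), with n-1 = 5:
  s[X,X] = ((1.5)·(1.5) + (3.5)·(3.5) + (-0.5)·(-0.5) + (1.5)·(1.5) + (-2.5)·(-2.5) + (-3.5)·(-3.5)) / 5 = 35.5/5 = 7.1
  s[X,Y] = ((1.5)·(0.5) + (3.5)·(2.5) + (-0.5)·(1.5) + (1.5)·(-2.5) + (-2.5)·(-2.5) + (-3.5)·(0.5)) / 5 = 9.5/5 = 1.9
  s[Y,Y] = ((0.5)·(0.5) + (2.5)·(2.5) + (1.5)·(1.5) + (-2.5)·(-2.5) + (-2.5)·(-2.5) + (0.5)·(0.5)) / 5 = 21.5/5 = 4.3
  Sample standard deviations s_i = √(s[i,i]):
  s(X) = √(7.1) = 2.6646
  s(Y) = √(4.3) = 2.0736

Step 3 — r_{ij} = s_{ij} / (s_i · s_j):
  r[X,X] = 1 (diagonal).
  r[X,Y] = 1.9 / (2.6646 · 2.0736) = 1.9 / 5.5254 = 0.3439
  r[Y,Y] = 1 (diagonal).

R is symmetric with unit diagonal. Assembling:

R = [[1, 0.3439],
 [0.3439, 1]]


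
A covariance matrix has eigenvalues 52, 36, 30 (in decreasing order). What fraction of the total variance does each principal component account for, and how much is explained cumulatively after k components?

Step 1 — total variance = trace(Sigma) = Σ λ_i = 52 + 36 + 30 = 118.

Step 2 — fraction explained by component i = λ_i / Σ λ:
  PC1: 52/118 = 0.4407
  PC2: 36/118 = 0.3051
  PC3: 30/118 = 0.2542

Step 3 — cumulative fraction after k components = (λ_1 + ... + λ_k) / Σ λ:
  k = 1: 52/118 = 0.4407
  k = 2: (52 + 36)/118 = 88/118 = 0.7458
  k = 3: (52 + 36 + 30)/118 = 118/118 = 1

Summary (fraction, with percent):

explained: PC1 0.4407 (44.07%), PC2 0.3051 (30.51%), PC3 0.2542 (25.42%);  cumulative: 0.4407, 0.7458, 1


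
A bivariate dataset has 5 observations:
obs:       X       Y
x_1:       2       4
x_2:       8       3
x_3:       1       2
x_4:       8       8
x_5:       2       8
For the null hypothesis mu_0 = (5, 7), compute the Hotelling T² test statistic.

Step 1 — sample mean vector:
  mean(X) = (2 + 8 + 1 + 8 + 2) / 5 = 21/5 = 4.2
  mean(Y) = (4 + 3 + 2 + 8 + 8) / 5 = 25/5 = 5
  x̄ = (4.2, 5),  deviation x̄ - mu_0 = (4.2, 5) - (5, 7) = (-0.8, -2).

Step 2 — sample covariance matrix, S[i,j] = (1/(n-1)) · Σ_k (x_{k,i} - mean_i) · (x_{k,j} - mean_j), divisor n-1 = 4:
  S[X,X] = ((-2.2)·(-2.2) + (3.8)·(3.8) + (-3.2)·(-3.2) + (3.8)·(3.8) + (-2.2)·(-2.2)) / 4 = 48.8/4 = 12.2
  S[X,Y] = ((-2.2)·(-1) + (3.8)·(-2) + (-3.2)·(-3) + (3.8)·(3) + (-2.2)·(3)) / 4 = 9/4 = 2.25
  S[Y,Y] = ((-1)·(-1) + (-2)·(-2) + (-3)·(-3) + (3)·(3) + (3)·(3)) / 4 = 32/4 = 8
  S = [[12.2, 2.25],
 [2.25, 8]].

Step 3 — invert S. det(S) = 12.2·8 - (2.25)² = 92.5375.
  S^{-1} = (1/det) · [[d, -b], [-b, a]] = [[0.0865, -0.0243],
 [-0.0243, 0.1318]].

Step 4 — quadratic form (x̄ - mu_0)^T · S^{-1} · (x̄ - mu_0):
  S^{-1} · (x̄ - mu_0) = (-0.0205, -0.2442),
  (x̄ - mu_0)^T · [...] = (-0.8)·(-0.0205) + (-2)·(-0.2442) = 0.5049.

Step 5 — scale by n: T² = 5 · 0.5049 = 2.5244.

T² ≈ 2.5244


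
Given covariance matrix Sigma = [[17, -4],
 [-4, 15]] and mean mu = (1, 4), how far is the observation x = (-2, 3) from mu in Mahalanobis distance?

Step 1 — centre the observation: (x - mu) = (-3, -1).

Step 2 — invert Sigma. det(Sigma) = 17·15 - (-4)² = 239.
  Sigma^{-1} = (1/det) · [[d, -b], [-b, a]] = [[0.0628, 0.0167],
 [0.0167, 0.0711]].

Step 3 — form the quadratic (x - mu)^T · Sigma^{-1} · (x - mu):
  Sigma^{-1} · (x - mu) = (-0.205, -0.1213).
  (x - mu)^T · [Sigma^{-1} · (x - mu)] = (-3)·(-0.205) + (-1)·(-0.1213) = 0.7364.

Step 4 — take square root: d = √(0.7364) ≈ 0.8581.

d(x, mu) = √(0.7364) ≈ 0.8581


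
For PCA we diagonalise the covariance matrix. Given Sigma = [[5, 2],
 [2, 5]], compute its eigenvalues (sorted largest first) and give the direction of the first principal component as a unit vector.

Step 1 — characteristic polynomial of 2×2 Sigma:
  det(Sigma - λI) = λ² - trace · λ + det = 0.
  trace = 5 + 5 = 10, det = 5·5 - (2)² = 21.
Step 2 — discriminant:
  Δ = trace² - 4·det = 100 - 84 = 16.
Step 3 — eigenvalues:
  λ = (trace ± √Δ)/2 = (10 ± 4)/2,
  λ_1 = 7,  λ_2 = 3.

Step 4 — unit eigenvector for λ_1: solve (Sigma - λ_1 I)v = 0. First row:
  (5 - 7)·v_x + (2)·v_y = 0, i.e. (-2)·v_x + (2)·v_y = 0,
  so v ∝ (b, λ_1 - a) = (2, 2) = u.
  ||u|| = √((2)² + (2)²) = √(8) ≈ 2.8284,
  v_1 = u/||u|| ≈ (0.7071, 0.7071) (||v_1|| = 1).

λ_1 = 7,  λ_2 = 3;  v_1 ≈ (0.7071, 0.7071)


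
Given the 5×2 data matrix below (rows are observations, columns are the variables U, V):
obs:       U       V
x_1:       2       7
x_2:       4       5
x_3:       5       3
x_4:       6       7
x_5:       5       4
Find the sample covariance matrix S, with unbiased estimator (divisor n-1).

Step 1 — column means:
  mean(U) = (2 + 4 + 5 + 6 + 5) / 5 = 22/5 = 4.4
  mean(V) = (7 + 5 + 3 + 7 + 4) / 5 = 26/5 = 5.2

Step 2 — sample covariance S[i,j] = (1/(n-1)) · Σ_k (x_{k,i} - mean_i) · (x_{k,j} - mean_j), with n-1 = 4.
  S[U,U] = ((-2.4)·(-2.4) + (-0.4)·(-0.4) + (0.6)·(0.6) + (1.6)·(1.6) + (0.6)·(0.6)) / 4 = 9.2/4 = 2.3
  S[U,V] = ((-2.4)·(1.8) + (-0.4)·(-0.2) + (0.6)·(-2.2) + (1.6)·(1.8) + (0.6)·(-1.2)) / 4 = -3.4/4 = -0.85
  S[V,V] = ((1.8)·(1.8) + (-0.2)·(-0.2) + (-2.2)·(-2.2) + (1.8)·(1.8) + (-1.2)·(-1.2)) / 4 = 12.8/4 = 3.2

S is symmetric (S[j,i] = S[i,j]). Assembling:

S = [[2.3, -0.85],
 [-0.85, 3.2]]


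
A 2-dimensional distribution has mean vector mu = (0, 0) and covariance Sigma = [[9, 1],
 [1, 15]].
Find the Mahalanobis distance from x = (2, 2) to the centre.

Step 1 — centre the observation: (x - mu) = (2, 2).

Step 2 — invert Sigma. det(Sigma) = 9·15 - (1)² = 134.
  Sigma^{-1} = (1/det) · [[d, -b], [-b, a]] = [[0.1119, -0.0075],
 [-0.0075, 0.0672]].

Step 3 — form the quadratic (x - mu)^T · Sigma^{-1} · (x - mu):
  Sigma^{-1} · (x - mu) = (0.209, 0.1194).
  (x - mu)^T · [Sigma^{-1} · (x - mu)] = (2)·(0.209) + (2)·(0.1194) = 0.6567.

Step 4 — take square root: d = √(0.6567) ≈ 0.8104.

d(x, mu) = √(0.6567) ≈ 0.8104


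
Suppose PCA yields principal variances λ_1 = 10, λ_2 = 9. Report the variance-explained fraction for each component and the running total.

Step 1 — total variance = trace(Sigma) = Σ λ_i = 10 + 9 = 19.

Step 2 — fraction explained by component i = λ_i / Σ λ:
  PC1: 10/19 = 0.5263
  PC2: 9/19 = 0.4737

Step 3 — cumulative fraction after k components = (λ_1 + ... + λ_k) / Σ λ:
  k = 1: 10/19 = 0.5263
  k = 2: (10 + 9)/19 = 19/19 = 1

Summary (fraction, with percent):

explained: PC1 0.5263 (52.63%), PC2 0.4737 (47.37%);  cumulative: 0.5263, 1


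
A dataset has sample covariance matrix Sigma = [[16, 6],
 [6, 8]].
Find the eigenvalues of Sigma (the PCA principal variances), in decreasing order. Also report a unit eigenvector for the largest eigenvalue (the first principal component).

Step 1 — characteristic polynomial of 2×2 Sigma:
  det(Sigma - λI) = λ² - trace · λ + det = 0.
  trace = 16 + 8 = 24, det = 16·8 - (6)² = 92.
Step 2 — discriminant:
  Δ = trace² - 4·det = 576 - 368 = 208.
Step 3 — eigenvalues:
  λ = (trace ± √Δ)/2 = (24 ± 14.4222)/2,
  λ_1 = 19.2111,  λ_2 = 4.7889.

Step 4 — unit eigenvector for λ_1: solve (Sigma - λ_1 I)v = 0. First row:
  (16 - 19.2111)·v_x + (6)·v_y = 0, i.e. (-3.2111)·v_x + (6)·v_y = 0,
  so v ∝ (b, λ_1 - a) = (6, 3.2111) = u.
  ||u|| = √((6)² + (3.2111)²) = √(46.3112) ≈ 6.8052,
  v_1 = u/||u|| ≈ (0.8817, 0.4719) (||v_1|| = 1).

λ_1 = 19.2111,  λ_2 = 4.7889;  v_1 ≈ (0.8817, 0.4719)


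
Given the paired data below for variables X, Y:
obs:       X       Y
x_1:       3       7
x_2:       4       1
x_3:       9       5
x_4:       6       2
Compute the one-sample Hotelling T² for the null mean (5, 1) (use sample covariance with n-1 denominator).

Step 1 — sample mean vector:
  mean(X) = (3 + 4 + 9 + 6) / 4 = 22/4 = 5.5
  mean(Y) = (7 + 1 + 5 + 2) / 4 = 15/4 = 3.75
  x̄ = (5.5, 3.75),  deviation x̄ - mu_0 = (5.5, 3.75) - (5, 1) = (0.5, 2.75).

Step 2 — sample covariance matrix, S[i,j] = (1/(n-1)) · Σ_k (x_{k,i} - mean_i) · (x_{k,j} - mean_j), divisor n-1 = 3:
  S[X,X] = ((-2.5)·(-2.5) + (-1.5)·(-1.5) + (3.5)·(3.5) + (0.5)·(0.5)) / 3 = 21/3 = 7
  S[X,Y] = ((-2.5)·(3.25) + (-1.5)·(-2.75) + (3.5)·(1.25) + (0.5)·(-1.75)) / 3 = -0.5/3 = -0.1667
  S[Y,Y] = ((3.25)·(3.25) + (-2.75)·(-2.75) + (1.25)·(1.25) + (-1.75)·(-1.75)) / 3 = 22.75/3 = 7.5833
  S = [[7, -0.1667],
 [-0.1667, 7.5833]].

Step 3 — invert S. det(S) = 7·7.5833 - (-0.1667)² = 53.0556.
  S^{-1} = (1/det) · [[d, -b], [-b, a]] = [[0.1429, 0.0031],
 [0.0031, 0.1319]].

Step 4 — quadratic form (x̄ - mu_0)^T · S^{-1} · (x̄ - mu_0):
  S^{-1} · (x̄ - mu_0) = (0.0801, 0.3644),
  (x̄ - mu_0)^T · [...] = (0.5)·(0.0801) + (2.75)·(0.3644) = 1.0421.

Step 5 — scale by n: T² = 4 · 1.0421 = 4.1686.

T² ≈ 4.1686


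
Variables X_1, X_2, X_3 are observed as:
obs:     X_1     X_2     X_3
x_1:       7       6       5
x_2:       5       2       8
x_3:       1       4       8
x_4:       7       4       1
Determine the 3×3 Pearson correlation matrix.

Step 1 — column means:
  mean(X_1) = (7 + 5 + 1 + 7) / 4 = 20/4 = 5
  mean(X_2) = (6 + 2 + 4 + 4) / 4 = 16/4 = 4
  mean(X_3) = (5 + 8 + 8 + 1) / 4 = 22/4 = 5.5

Step 2 — sample variances and covariances s[i,j] = (1/(n-1)) · Σ_k (x_{k,i} - mean_i) · (x_{k,j} - mean_j), with n-1 = 3:
  s[X_1,X_1] = ((2)·(2) + (0)·(0) + (-4)·(-4) + (2)·(2)) / 3 = 24/3 = 8
  s[X_1,X_2] = ((2)·(2) + (0)·(-2) + (-4)·(0) + (2)·(0)) / 3 = 4/3 = 1.3333
  s[X_1,X_3] = ((2)·(-0.5) + (0)·(2.5) + (-4)·(2.5) + (2)·(-4.5)) / 3 = -20/3 = -6.6667
  s[X_2,X_2] = ((2)·(2) + (-2)·(-2) + (0)·(0) + (0)·(0)) / 3 = 8/3 = 2.6667
  s[X_2,X_3] = ((2)·(-0.5) + (-2)·(2.5) + (0)·(2.5) + (0)·(-4.5)) / 3 = -6/3 = -2
  s[X_3,X_3] = ((-0.5)·(-0.5) + (2.5)·(2.5) + (2.5)·(2.5) + (-4.5)·(-4.5)) / 3 = 33/3 = 11
  Sample standard deviations s_i = √(s[i,i]):
  s(X_1) = √(8) = 2.8284
  s(X_2) = √(2.6667) = 1.633
  s(X_3) = √(11) = 3.3166

Step 3 — r_{ij} = s_{ij} / (s_i · s_j):
  r[X_1,X_1] = 1 (diagonal).
  r[X_1,X_2] = 1.3333 / (2.8284 · 1.633) = 1.3333 / 4.6188 = 0.2887
  r[X_1,X_3] = -6.6667 / (2.8284 · 3.3166) = -6.6667 / 9.3808 = -0.7107
  r[X_2,X_2] = 1 (diagonal).
  r[X_2,X_3] = -2 / (1.633 · 3.3166) = -2 / 5.416 = -0.3693
  r[X_3,X_3] = 1 (diagonal).

R is symmetric with unit diagonal. Assembling:

R = [[1, 0.2887, -0.7107],
 [0.2887, 1, -0.3693],
 [-0.7107, -0.3693, 1]]


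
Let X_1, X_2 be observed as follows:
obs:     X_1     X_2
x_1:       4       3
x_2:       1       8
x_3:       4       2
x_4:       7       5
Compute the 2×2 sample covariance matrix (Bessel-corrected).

Step 1 — column means:
  mean(X_1) = (4 + 1 + 4 + 7) / 4 = 16/4 = 4
  mean(X_2) = (3 + 8 + 2 + 5) / 4 = 18/4 = 4.5

Step 2 — sample covariance S[i,j] = (1/(n-1)) · Σ_k (x_{k,i} - mean_i) · (x_{k,j} - mean_j), with n-1 = 3.
  S[X_1,X_1] = ((0)·(0) + (-3)·(-3) + (0)·(0) + (3)·(3)) / 3 = 18/3 = 6
  S[X_1,X_2] = ((0)·(-1.5) + (-3)·(3.5) + (0)·(-2.5) + (3)·(0.5)) / 3 = -9/3 = -3
  S[X_2,X_2] = ((-1.5)·(-1.5) + (3.5)·(3.5) + (-2.5)·(-2.5) + (0.5)·(0.5)) / 3 = 21/3 = 7

S is symmetric (S[j,i] = S[i,j]). Assembling:

S = [[6, -3],
 [-3, 7]]


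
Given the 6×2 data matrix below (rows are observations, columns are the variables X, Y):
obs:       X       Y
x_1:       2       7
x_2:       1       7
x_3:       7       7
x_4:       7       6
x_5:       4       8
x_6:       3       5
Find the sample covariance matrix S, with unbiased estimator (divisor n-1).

Step 1 — column means:
  mean(X) = (2 + 1 + 7 + 7 + 4 + 3) / 6 = 24/6 = 4
  mean(Y) = (7 + 7 + 7 + 6 + 8 + 5) / 6 = 40/6 = 6.6667

Step 2 — sample covariance S[i,j] = (1/(n-1)) · Σ_k (x_{k,i} - mean_i) · (x_{k,j} - mean_j), with n-1 = 5.
  S[X,X] = ((-2)·(-2) + (-3)·(-3) + (3)·(3) + (3)·(3) + (0)·(0) + (-1)·(-1)) / 5 = 32/5 = 6.4
  S[X,Y] = ((-2)·(0.3333) + (-3)·(0.3333) + (3)·(0.3333) + (3)·(-0.6667) + (0)·(1.3333) + (-1)·(-1.6667)) / 5 = -1/5 = -0.2
  S[Y,Y] = ((0.3333)·(0.3333) + (0.3333)·(0.3333) + (0.3333)·(0.3333) + (-0.6667)·(-0.6667) + (1.3333)·(1.3333) + (-1.6667)·(-1.6667)) / 5 = 5.3333/5 = 1.0667

S is symmetric (S[j,i] = S[i,j]). Assembling:

S = [[6.4, -0.2],
 [-0.2, 1.0667]]


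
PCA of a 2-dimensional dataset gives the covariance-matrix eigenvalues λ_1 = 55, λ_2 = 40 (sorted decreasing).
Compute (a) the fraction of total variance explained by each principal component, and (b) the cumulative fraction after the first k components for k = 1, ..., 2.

Step 1 — total variance = trace(Sigma) = Σ λ_i = 55 + 40 = 95.

Step 2 — fraction explained by component i = λ_i / Σ λ:
  PC1: 55/95 = 0.5789
  PC2: 40/95 = 0.4211

Step 3 — cumulative fraction after k components = (λ_1 + ... + λ_k) / Σ λ:
  k = 1: 55/95 = 0.5789
  k = 2: (55 + 40)/95 = 95/95 = 1

Summary (fraction, with percent):

explained: PC1 0.5789 (57.89%), PC2 0.4211 (42.11%);  cumulative: 0.5789, 1


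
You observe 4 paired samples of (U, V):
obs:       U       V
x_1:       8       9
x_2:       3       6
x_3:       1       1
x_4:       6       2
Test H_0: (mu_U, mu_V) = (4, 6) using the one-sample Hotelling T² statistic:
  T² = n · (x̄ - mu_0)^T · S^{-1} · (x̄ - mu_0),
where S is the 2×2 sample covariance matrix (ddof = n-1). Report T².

Step 1 — sample mean vector:
  mean(U) = (8 + 3 + 1 + 6) / 4 = 18/4 = 4.5
  mean(V) = (9 + 6 + 1 + 2) / 4 = 18/4 = 4.5
  x̄ = (4.5, 4.5),  deviation x̄ - mu_0 = (4.5, 4.5) - (4, 6) = (0.5, -1.5).

Step 2 — sample covariance matrix, S[i,j] = (1/(n-1)) · Σ_k (x_{k,i} - mean_i) · (x_{k,j} - mean_j), divisor n-1 = 3:
  S[U,U] = ((3.5)·(3.5) + (-1.5)·(-1.5) + (-3.5)·(-3.5) + (1.5)·(1.5)) / 3 = 29/3 = 9.6667
  S[U,V] = ((3.5)·(4.5) + (-1.5)·(1.5) + (-3.5)·(-3.5) + (1.5)·(-2.5)) / 3 = 22/3 = 7.3333
  S[V,V] = ((4.5)·(4.5) + (1.5)·(1.5) + (-3.5)·(-3.5) + (-2.5)·(-2.5)) / 3 = 41/3 = 13.6667
  S = [[9.6667, 7.3333],
 [7.3333, 13.6667]].

Step 3 — invert S. det(S) = 9.6667·13.6667 - (7.3333)² = 78.3333.
  S^{-1} = (1/det) · [[d, -b], [-b, a]] = [[0.1745, -0.0936],
 [-0.0936, 0.1234]].

Step 4 — quadratic form (x̄ - mu_0)^T · S^{-1} · (x̄ - mu_0):
  S^{-1} · (x̄ - mu_0) = (0.2277, -0.2319),
  (x̄ - mu_0)^T · [...] = (0.5)·(0.2277) + (-1.5)·(-0.2319) = 0.4617.

Step 5 — scale by n: T² = 4 · 0.4617 = 1.8468.

T² ≈ 1.8468


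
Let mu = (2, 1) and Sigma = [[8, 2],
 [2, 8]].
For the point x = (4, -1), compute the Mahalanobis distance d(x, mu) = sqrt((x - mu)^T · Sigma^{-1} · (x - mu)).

Step 1 — centre the observation: (x - mu) = (2, -2).

Step 2 — invert Sigma. det(Sigma) = 8·8 - (2)² = 60.
  Sigma^{-1} = (1/det) · [[d, -b], [-b, a]] = [[0.1333, -0.0333],
 [-0.0333, 0.1333]].

Step 3 — form the quadratic (x - mu)^T · Sigma^{-1} · (x - mu):
  Sigma^{-1} · (x - mu) = (0.3333, -0.3333).
  (x - mu)^T · [Sigma^{-1} · (x - mu)] = (2)·(0.3333) + (-2)·(-0.3333) = 1.3333.

Step 4 — take square root: d = √(1.3333) ≈ 1.1547.

d(x, mu) = √(1.3333) ≈ 1.1547


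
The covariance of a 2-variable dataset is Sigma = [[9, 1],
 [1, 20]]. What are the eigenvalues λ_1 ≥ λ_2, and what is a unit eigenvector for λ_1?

Step 1 — characteristic polynomial of 2×2 Sigma:
  det(Sigma - λI) = λ² - trace · λ + det = 0.
  trace = 9 + 20 = 29, det = 9·20 - (1)² = 179.
Step 2 — discriminant:
  Δ = trace² - 4·det = 841 - 716 = 125.
Step 3 — eigenvalues:
  λ = (trace ± √Δ)/2 = (29 ± 11.1803)/2,
  λ_1 = 20.0902,  λ_2 = 8.9098.

Step 4 — unit eigenvector for λ_1: solve (Sigma - λ_1 I)v = 0. First row:
  (9 - 20.0902)·v_x + (1)·v_y = 0, i.e. (-11.0902)·v_x + (1)·v_y = 0,
  so v ∝ (b, λ_1 - a) = (1, 11.0902) = u.
  ||u|| = √((1)² + (11.0902)²) = √(123.9919) ≈ 11.1352,
  v_1 = u/||u|| ≈ (0.0898, 0.996) (||v_1|| = 1).

λ_1 = 20.0902,  λ_2 = 8.9098;  v_1 ≈ (0.0898, 0.996)


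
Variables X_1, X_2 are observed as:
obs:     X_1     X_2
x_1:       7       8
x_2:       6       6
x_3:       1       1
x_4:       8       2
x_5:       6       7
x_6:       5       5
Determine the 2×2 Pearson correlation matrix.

Step 1 — column means:
  mean(X_1) = (7 + 6 + 1 + 8 + 6 + 5) / 6 = 33/6 = 5.5
  mean(X_2) = (8 + 6 + 1 + 2 + 7 + 5) / 6 = 29/6 = 4.8333

Step 2 — sample variances and covariances s[i,j] = (1/(n-1)) · Σ_k (x_{k,i} - mean_i) · (x_{k,j} - mean_j), with n-1 = 5:
  s[X_1,X_1] = ((1.5)·(1.5) + (0.5)·(0.5) + (-4.5)·(-4.5) + (2.5)·(2.5) + (0.5)·(0.5) + (-0.5)·(-0.5)) / 5 = 29.5/5 = 5.9
  s[X_1,X_2] = ((1.5)·(3.1667) + (0.5)·(1.1667) + (-4.5)·(-3.8333) + (2.5)·(-2.8333) + (0.5)·(2.1667) + (-0.5)·(0.1667)) / 5 = 16.5/5 = 3.3
  s[X_2,X_2] = ((3.1667)·(3.1667) + (1.1667)·(1.1667) + (-3.8333)·(-3.8333) + (-2.8333)·(-2.8333) + (2.1667)·(2.1667) + (0.1667)·(0.1667)) / 5 = 38.8333/5 = 7.7667
  Sample standard deviations s_i = √(s[i,i]):
  s(X_1) = √(5.9) = 2.429
  s(X_2) = √(7.7667) = 2.7869

Step 3 — r_{ij} = s_{ij} / (s_i · s_j):
  r[X_1,X_1] = 1 (diagonal).
  r[X_1,X_2] = 3.3 / (2.429 · 2.7869) = 3.3 / 6.7693 = 0.4875
  r[X_2,X_2] = 1 (diagonal).

R is symmetric with unit diagonal. Assembling:

R = [[1, 0.4875],
 [0.4875, 1]]


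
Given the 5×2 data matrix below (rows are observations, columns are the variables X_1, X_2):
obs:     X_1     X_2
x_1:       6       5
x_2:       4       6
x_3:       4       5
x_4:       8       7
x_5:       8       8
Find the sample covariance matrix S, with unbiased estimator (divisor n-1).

Step 1 — column means:
  mean(X_1) = (6 + 4 + 4 + 8 + 8) / 5 = 30/5 = 6
  mean(X_2) = (5 + 6 + 5 + 7 + 8) / 5 = 31/5 = 6.2

Step 2 — sample covariance S[i,j] = (1/(n-1)) · Σ_k (x_{k,i} - mean_i) · (x_{k,j} - mean_j), with n-1 = 4.
  S[X_1,X_1] = ((0)·(0) + (-2)·(-2) + (-2)·(-2) + (2)·(2) + (2)·(2)) / 4 = 16/4 = 4
  S[X_1,X_2] = ((0)·(-1.2) + (-2)·(-0.2) + (-2)·(-1.2) + (2)·(0.8) + (2)·(1.8)) / 4 = 8/4 = 2
  S[X_2,X_2] = ((-1.2)·(-1.2) + (-0.2)·(-0.2) + (-1.2)·(-1.2) + (0.8)·(0.8) + (1.8)·(1.8)) / 4 = 6.8/4 = 1.7

S is symmetric (S[j,i] = S[i,j]). Assembling:

S = [[4, 2],
 [2, 1.7]]


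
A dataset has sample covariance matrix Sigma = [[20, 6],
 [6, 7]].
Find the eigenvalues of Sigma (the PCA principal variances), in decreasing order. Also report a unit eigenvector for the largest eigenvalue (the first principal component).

Step 1 — characteristic polynomial of 2×2 Sigma:
  det(Sigma - λI) = λ² - trace · λ + det = 0.
  trace = 20 + 7 = 27, det = 20·7 - (6)² = 104.
Step 2 — discriminant:
  Δ = trace² - 4·det = 729 - 416 = 313.
Step 3 — eigenvalues:
  λ = (trace ± √Δ)/2 = (27 ± 17.6918)/2,
  λ_1 = 22.3459,  λ_2 = 4.6541.

Step 4 — unit eigenvector for λ_1: solve (Sigma - λ_1 I)v = 0. First row:
  (20 - 22.3459)·v_x + (6)·v_y = 0, i.e. (-2.3459)·v_x + (6)·v_y = 0,
  so v ∝ (b, λ_1 - a) = (6, 2.3459) = u.
  ||u|| = √((6)² + (2.3459)²) = √(41.5033) ≈ 6.4423,
  v_1 = u/||u|| ≈ (0.9313, 0.3641) (||v_1|| = 1).

λ_1 = 22.3459,  λ_2 = 4.6541;  v_1 ≈ (0.9313, 0.3641)


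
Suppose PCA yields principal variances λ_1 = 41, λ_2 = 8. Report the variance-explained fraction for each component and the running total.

Step 1 — total variance = trace(Sigma) = Σ λ_i = 41 + 8 = 49.

Step 2 — fraction explained by component i = λ_i / Σ λ:
  PC1: 41/49 = 0.8367
  PC2: 8/49 = 0.1633

Step 3 — cumulative fraction after k components = (λ_1 + ... + λ_k) / Σ λ:
  k = 1: 41/49 = 0.8367
  k = 2: (41 + 8)/49 = 49/49 = 1

Summary (fraction, with percent):

explained: PC1 0.8367 (83.67%), PC2 0.1633 (16.33%);  cumulative: 0.8367, 1


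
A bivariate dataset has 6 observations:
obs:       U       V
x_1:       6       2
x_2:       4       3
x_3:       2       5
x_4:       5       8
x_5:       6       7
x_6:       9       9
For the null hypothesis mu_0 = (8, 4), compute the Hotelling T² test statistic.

Step 1 — sample mean vector:
  mean(U) = (6 + 4 + 2 + 5 + 6 + 9) / 6 = 32/6 = 5.3333
  mean(V) = (2 + 3 + 5 + 8 + 7 + 9) / 6 = 34/6 = 5.6667
  x̄ = (5.3333, 5.6667),  deviation x̄ - mu_0 = (5.3333, 5.6667) - (8, 4) = (-2.6667, 1.6667).

Step 2 — sample covariance matrix, S[i,j] = (1/(n-1)) · Σ_k (x_{k,i} - mean_i) · (x_{k,j} - mean_j), divisor n-1 = 5:
  S[U,U] = ((0.6667)·(0.6667) + (-1.3333)·(-1.3333) + (-3.3333)·(-3.3333) + (-0.3333)·(-0.3333) + (0.6667)·(0.6667) + (3.6667)·(3.6667)) / 5 = 27.3333/5 = 5.4667
  S[U,V] = ((0.6667)·(-3.6667) + (-1.3333)·(-2.6667) + (-3.3333)·(-0.6667) + (-0.3333)·(2.3333) + (0.6667)·(1.3333) + (3.6667)·(3.3333)) / 5 = 15.6667/5 = 3.1333
  S[V,V] = ((-3.6667)·(-3.6667) + (-2.6667)·(-2.6667) + (-0.6667)·(-0.6667) + (2.3333)·(2.3333) + (1.3333)·(1.3333) + (3.3333)·(3.3333)) / 5 = 39.3333/5 = 7.8667
  S = [[5.4667, 3.1333],
 [3.1333, 7.8667]].

Step 3 — invert S. det(S) = 5.4667·7.8667 - (3.1333)² = 33.1867.
  S^{-1} = (1/det) · [[d, -b], [-b, a]] = [[0.237, -0.0944],
 [-0.0944, 0.1647]].

Step 4 — quadratic form (x̄ - mu_0)^T · S^{-1} · (x̄ - mu_0):
  S^{-1} · (x̄ - mu_0) = (-0.7895, 0.5263),
  (x̄ - mu_0)^T · [...] = (-2.6667)·(-0.7895) + (1.6667)·(0.5263) = 2.9825.

Step 5 — scale by n: T² = 6 · 2.9825 = 17.8947.

T² ≈ 17.8947


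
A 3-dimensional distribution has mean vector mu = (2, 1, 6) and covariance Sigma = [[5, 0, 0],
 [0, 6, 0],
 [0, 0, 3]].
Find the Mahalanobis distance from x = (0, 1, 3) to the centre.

Step 1 — centre the observation: (x - mu) = (-2, 0, -3).

Step 2 — invert Sigma (cofactor / det for 3×3, or solve directly):
  Sigma^{-1} = [[0.2, 0, 0],
 [0, 0.1667, 0],
 [0, 0, 0.3333]].

Step 3 — form the quadratic (x - mu)^T · Sigma^{-1} · (x - mu):
  Sigma^{-1} · (x - mu) = (-0.4, 0, -1).
  (x - mu)^T · [Sigma^{-1} · (x - mu)] = (-2)·(-0.4) + (0)·(0) + (-3)·(-1) = 3.8.

Step 4 — take square root: d = √(3.8) ≈ 1.9494.

d(x, mu) = √(3.8) ≈ 1.9494
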